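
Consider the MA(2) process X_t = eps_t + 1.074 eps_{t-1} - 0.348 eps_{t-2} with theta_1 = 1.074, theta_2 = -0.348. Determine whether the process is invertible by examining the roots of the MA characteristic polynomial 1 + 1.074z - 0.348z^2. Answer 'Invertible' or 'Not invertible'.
\text{Not invertible}

The MA(q) characteristic polynomial is P(z) = 1 + 1.074z - 0.348z^2.
Invertibility requires all roots to lie outside the unit circle, i.e. |z| > 1 for every root.
Set 1 + (1.074) z + (-0.348) z^2 = 0, i.e. a z^2 + b z + c = 0 with a = -0.348, b = 1.074, c = 1.
Discriminant D = b^2 - 4ac = (1.074)^2 - 4*(-0.348)*1 = 1.153476 - (-1.392) = 2.545476.
D >= 0, so the roots are real: z = (-b +/- sqrt(D)) / (2a) = (-1.074 +/- 1.595455) / (-0.696).
  z_1 = (-1.074 + 1.595455) / (-0.696) = -0.7492,   |z_1| = 0.7492.
  z_2 = (-1.074 - 1.595455) / (-0.696) = 3.8354,   |z_2| = 3.8354.
Moduli of all roots: 0.7492, 3.8354.
All moduli strictly greater than 1? No.
Verdict: Not invertible.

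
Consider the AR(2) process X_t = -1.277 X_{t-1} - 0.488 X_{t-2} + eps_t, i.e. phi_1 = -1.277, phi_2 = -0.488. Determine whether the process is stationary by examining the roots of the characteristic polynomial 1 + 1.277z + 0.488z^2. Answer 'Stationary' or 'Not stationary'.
\text{Stationary}

The AR(p) characteristic polynomial is P(z) = 1 + 1.277z + 0.488z^2.
Stationarity requires all roots to lie outside the unit circle, i.e. |z| > 1 for every root.
Set 1 + (1.277) z + (0.488) z^2 = 0, i.e. a z^2 + b z + c = 0 with a = 0.488, b = 1.277, c = 1.
Discriminant D = b^2 - 4ac = (1.277)^2 - 4*(0.488)*1 = 1.630729 - (1.952) = -0.321271.
D < 0, so the roots are the complex-conjugate pair z = (-b +/- i sqrt(-D)) / (2a) = -1.3084 +/- 0.5807i.
For a conjugate pair |z|^2 = z * conj(z) = (product of roots) = c/a = 1/(0.488) = 2.04918, so |z| = sqrt(2.04918) = 1.4315 for both roots.
Moduli of all roots: 1.4315, 1.4315.
All moduli strictly greater than 1? Yes.
Verdict: Stationary.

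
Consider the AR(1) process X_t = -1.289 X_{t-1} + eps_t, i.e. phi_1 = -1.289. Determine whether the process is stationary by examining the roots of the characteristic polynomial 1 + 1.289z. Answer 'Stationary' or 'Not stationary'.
\text{Not stationary}

The AR(p) characteristic polynomial is P(z) = 1 + 1.289z.
Stationarity requires all roots to lie outside the unit circle, i.e. |z| > 1 for every root.
This is linear in z: 1 + (1.289) z = 0  =>  z = -1/(1.289) = -0.775795,  |z| = 0.775795.
Moduli of all roots: 0.7758.
All moduli strictly greater than 1? No.
Verdict: Not stationary.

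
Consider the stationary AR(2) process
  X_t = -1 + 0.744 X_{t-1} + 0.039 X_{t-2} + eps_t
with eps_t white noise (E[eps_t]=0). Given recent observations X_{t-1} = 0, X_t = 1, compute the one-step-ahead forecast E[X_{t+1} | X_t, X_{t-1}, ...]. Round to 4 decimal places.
E[X_{t+1} \mid \mathcal F_t] = -0.2560

For an AR(p) model X_t = c + sum_i phi_i X_{t-i} + eps_t, the
one-step-ahead conditional mean is
  E[X_{t+1} | X_t, ...] = c + sum_i phi_i X_{t+1-i}.
Substitute known values:
  E[X_{t+1} | ...] = -1 + (0.744) * (1) + (0.039) * (0)
                   = -0.2560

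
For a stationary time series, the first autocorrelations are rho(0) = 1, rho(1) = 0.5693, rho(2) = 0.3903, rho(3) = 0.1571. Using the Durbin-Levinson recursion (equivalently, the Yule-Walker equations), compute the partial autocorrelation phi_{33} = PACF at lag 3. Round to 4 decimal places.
\phi_{33} = -0.1480

The PACF at lag k is phi_{kk}, the last component of the solution
to the Yule-Walker system G_k phi = r_k where
  (G_k)_{ij} = rho(|i - j|), (r_k)_i = rho(i), i,j = 1..k.
Equivalently, Durbin-Levinson gives phi_{kk} iteratively:
  phi_{11} = rho(1)
  phi_{kk} = [rho(k) - sum_{j=1..k-1} phi_{k-1,j} rho(k-j)]
            / [1 - sum_{j=1..k-1} phi_{k-1,j} rho(j)],
  phi_{k,j} = phi_{k-1,j} - phi_{kk} phi_{k-1,k-j},  j = 1..k-1.
Step k = 1:
  phi_11 = rho(1) = 0.5693.
Step k = 2:
  phi_22 = [rho(2) - phi_11 rho(1)] / [1 - phi_11 rho(1)] = [0.3903 - (0.5693)(0.5693)] / [1 - (0.5693)(0.5693)]
         = 0.06619751 / 0.67589751 = 0.09794.
  Update: phi_21 = phi_11 - phi_22 phi_11 = 0.5693 - (0.09794)(0.5693) = 0.513543.
Step k = 3:
  phi_33 = [rho(3) - phi_21 rho(2) - phi_22 rho(1)] / [1 - phi_21 rho(1) - phi_22 rho(2)]
    numerator   = 0.1571 - (0.513543)(0.3903) - (0.09794)(0.5693) = -0.09909304
    denominator = 1 - (0.513543)(0.5693) - (0.09794)(0.3903) = 0.66941412
  phi_33 = -0.09909304 / 0.66941412 = -0.148.
Therefore phi_{33} = -0.1480.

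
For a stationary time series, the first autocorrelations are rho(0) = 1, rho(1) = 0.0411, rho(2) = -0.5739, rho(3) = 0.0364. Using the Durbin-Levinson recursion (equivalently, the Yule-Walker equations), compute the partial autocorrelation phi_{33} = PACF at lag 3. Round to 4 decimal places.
\phi_{33} = 0.1460

The PACF at lag k is phi_{kk}, the last component of the solution
to the Yule-Walker system G_k phi = r_k where
  (G_k)_{ij} = rho(|i - j|), (r_k)_i = rho(i), i,j = 1..k.
Equivalently, Durbin-Levinson gives phi_{kk} iteratively:
  phi_{11} = rho(1)
  phi_{kk} = [rho(k) - sum_{j=1..k-1} phi_{k-1,j} rho(k-j)]
            / [1 - sum_{j=1..k-1} phi_{k-1,j} rho(j)],
  phi_{k,j} = phi_{k-1,j} - phi_{kk} phi_{k-1,k-j},  j = 1..k-1.
Step k = 1:
  phi_11 = rho(1) = 0.0411.
Step k = 2:
  phi_22 = [rho(2) - phi_11 rho(1)] / [1 - phi_11 rho(1)] = [-0.5739 - (0.0411)(0.0411)] / [1 - (0.0411)(0.0411)]
         = -0.57558921 / 0.99831079 = -0.576563.
  Update: phi_21 = phi_11 - phi_22 phi_11 = 0.0411 - (-0.576563)(0.0411) = 0.064797.
Step k = 3:
  phi_33 = [rho(3) - phi_21 rho(2) - phi_22 rho(1)] / [1 - phi_21 rho(1) - phi_22 rho(2)]
    numerator   = 0.0364 - (0.064797)(-0.5739) - (-0.576563)(0.0411) = 0.0972836
    denominator = 1 - (0.064797)(0.0411) - (-0.576563)(-0.5739) = 0.66644726
  phi_33 = 0.0972836 / 0.66644726 = 0.146.
Therefore phi_{33} = 0.1460.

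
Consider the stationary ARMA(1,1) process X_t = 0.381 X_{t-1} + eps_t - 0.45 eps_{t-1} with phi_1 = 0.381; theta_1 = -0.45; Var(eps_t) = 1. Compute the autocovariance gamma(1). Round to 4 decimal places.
\gamma(1) = -0.0669

Multiply the model equation by X_{t-k} and take expectations. With theta_0 = psi_0 = 1 and psi_j the MA(infinity) weights, this gives
  gamma(k) - sum_i phi_i gamma(k-i) = c_k,
  c_k = sigma^2 * sum_{j=k..q} theta_j psi_{j-k}   (c_k = 0 for k > q),
using gamma(-m) = gamma(m).
psi-weights needed (psi_j = theta_j + sum_i phi_i psi_{j-i}):
  psi_1 = theta_1 + phi_1 = -0.45 + (0.381) = -0.069
Right-hand sides:
  c_0 = sigma^2 (1 + theta_1 psi_1) = 1 * (1 + (-0.45)(-0.069)) = 1 * 1.03105 = 1.03105
  c_1 = sigma^2 theta_1 = 1 * (-0.45) = -0.45
  c_2 = 0
Equations for k = 0 and k = 1 (AR order 1):
  gamma(0) = phi_1 gamma(1) + c_0
  gamma(1) = phi_1 gamma(0) + c_1
Substituting the second into the first: gamma(0) (1 - phi_1^2) = c_0 + phi_1 c_1, so
  gamma(0) = (c_0 + phi_1 c_1) / (1 - phi_1^2) = (1.03105 + (0.381)(-0.45)) / (1 - (0.381)^2) = 0.8596 / 0.854839 = 1.005569.
  gamma(1) = phi_1 gamma(0) + c_1 = (0.381)(1.005569) + (-0.45) = -0.066878.
Therefore gamma(1) = -0.0669 (to 4 decimal places).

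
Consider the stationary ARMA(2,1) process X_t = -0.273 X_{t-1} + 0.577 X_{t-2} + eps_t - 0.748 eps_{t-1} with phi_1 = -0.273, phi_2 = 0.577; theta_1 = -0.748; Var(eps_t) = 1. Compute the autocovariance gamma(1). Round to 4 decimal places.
\gamma(1) = -5.9552

Multiply the model equation by X_{t-k} and take expectations. With theta_0 = psi_0 = 1 and psi_j the MA(infinity) weights, this gives
  gamma(k) - sum_i phi_i gamma(k-i) = c_k,
  c_k = sigma^2 * sum_{j=k..q} theta_j psi_{j-k}   (c_k = 0 for k > q),
using gamma(-m) = gamma(m).
psi-weights needed (psi_j = theta_j + sum_i phi_i psi_{j-i}):
  psi_1 = theta_1 + phi_1 = -0.748 + (-0.273) = -1.021
Right-hand sides:
  c_0 = sigma^2 (1 + theta_1 psi_1) = 1 * (1 + (-0.748)(-1.021)) = 1 * 1.763708 = 1.763708
  c_1 = sigma^2 theta_1 = 1 * (-0.748) = -0.748
  c_2 = 0
Equations for k = 0, 1, 2 (AR order 2, c_2 = 0):
  (E0) gamma(0) = phi_1 gamma(1) + phi_2 gamma(2) + c_0
  (E1) gamma(1) = phi_1 gamma(0) + phi_2 gamma(1) + c_1
  (E2) gamma(2) = phi_1 gamma(1) + phi_2 gamma(0)
From (E1): gamma(1) = A gamma(0) + B with
  A = phi_1 / (1 - phi_2) = -0.273 / 0.423 = -0.64539,   B = c_1 / (1 - phi_2) = -0.748 / 0.423 = -1.768322.
Insert (E2) into (E0): gamma(0) (1 - phi_2^2) = phi_1 (1 + phi_2) gamma(1) + c_0.
  phi_1 (1 + phi_2) = (-0.273)(1.577) = -0.430521,   1 - phi_2^2 = 0.667071.
Replace gamma(1) by A gamma(0) + B and collect gamma(0):
  gamma(0) [0.667071 - (-0.430521)(-0.64539)] = (-0.430521)(-1.768322) + 1.763708
  gamma(0) * 0.389217 = 2.525008
  gamma(0) = 2.525008 / 0.389217 = 6.487403.
  gamma(1) = A gamma(0) + B = (-0.64539)(6.487403) + (-1.768322) = -5.955227.
Therefore gamma(1) = -5.9552 (to 4 decimal places).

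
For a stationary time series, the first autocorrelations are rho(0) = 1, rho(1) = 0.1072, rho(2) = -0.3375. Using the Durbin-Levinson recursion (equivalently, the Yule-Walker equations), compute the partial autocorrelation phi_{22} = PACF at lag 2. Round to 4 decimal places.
\phi_{22} = -0.3530

The PACF at lag k is phi_{kk}, the last component of the solution
to the Yule-Walker system G_k phi = r_k where
  (G_k)_{ij} = rho(|i - j|), (r_k)_i = rho(i), i,j = 1..k.
Equivalently, Durbin-Levinson gives phi_{kk} iteratively:
  phi_{11} = rho(1)
  phi_{kk} = [rho(k) - sum_{j=1..k-1} phi_{k-1,j} rho(k-j)]
            / [1 - sum_{j=1..k-1} phi_{k-1,j} rho(j)],
  phi_{k,j} = phi_{k-1,j} - phi_{kk} phi_{k-1,k-j},  j = 1..k-1.
Step k = 1:
  phi_11 = rho(1) = 0.1072.
Step k = 2:
  phi_22 = [rho(2) - phi_11 rho(1)] / [1 - phi_11 rho(1)] = [-0.3375 - (0.1072)(0.1072)] / [1 - (0.1072)(0.1072)]
         = -0.34899184 / 0.98850816 = -0.353.
Therefore phi_{22} = -0.3530.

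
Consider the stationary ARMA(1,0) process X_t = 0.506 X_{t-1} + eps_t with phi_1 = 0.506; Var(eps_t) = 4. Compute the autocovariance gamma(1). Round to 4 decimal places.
\gamma(1) = 2.7206

Multiply the model equation by X_{t-k} and take expectations. With theta_0 = psi_0 = 1 and psi_j the MA(infinity) weights, this gives
  gamma(k) - sum_i phi_i gamma(k-i) = c_k,
  c_k = sigma^2 * sum_{j=k..q} theta_j psi_{j-k}   (c_k = 0 for k > q),
using gamma(-m) = gamma(m).
Pure AR (q = 0): c_0 = sigma^2 = 4, c_k = 0 for k >= 1.
Equations for k = 0 and k = 1 (AR order 1):
  gamma(0) = phi_1 gamma(1) + c_0
  gamma(1) = phi_1 gamma(0) + c_1
Substituting the second into the first: gamma(0) (1 - phi_1^2) = c_0 + phi_1 c_1, so
  gamma(0) = c_0 / (1 - phi_1^2) = 4 / (1 - (0.506)^2) = 4 / 0.743964 = 5.376604.
  gamma(1) = phi_1 gamma(0) = (0.506)(5.376604) = 2.720562.
Therefore gamma(1) = 2.7206 (to 4 decimal places).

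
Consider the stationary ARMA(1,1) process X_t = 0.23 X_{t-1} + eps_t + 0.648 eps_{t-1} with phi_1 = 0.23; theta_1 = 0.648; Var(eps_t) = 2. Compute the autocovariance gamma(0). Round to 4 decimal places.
\gamma(0) = 3.6279

Multiply the model equation by X_{t-k} and take expectations. With theta_0 = psi_0 = 1 and psi_j the MA(infinity) weights, this gives
  gamma(k) - sum_i phi_i gamma(k-i) = c_k,
  c_k = sigma^2 * sum_{j=k..q} theta_j psi_{j-k}   (c_k = 0 for k > q),
using gamma(-m) = gamma(m).
psi-weights needed (psi_j = theta_j + sum_i phi_i psi_{j-i}):
  psi_1 = theta_1 + phi_1 = 0.648 + (0.23) = 0.878
Right-hand sides:
  c_0 = sigma^2 (1 + theta_1 psi_1) = 2 * (1 + (0.648)(0.878)) = 2 * 1.568944 = 3.137888
  c_1 = sigma^2 theta_1 = 2 * (0.648) = 1.296
  c_2 = 0
Equations for k = 0 and k = 1 (AR order 1):
  gamma(0) = phi_1 gamma(1) + c_0
  gamma(1) = phi_1 gamma(0) + c_1
Substituting the second into the first: gamma(0) (1 - phi_1^2) = c_0 + phi_1 c_1, so
  gamma(0) = (c_0 + phi_1 c_1) / (1 - phi_1^2) = (3.137888 + (0.23)(1.296)) / (1 - (0.23)^2) = 3.435968 / 0.9471 = 3.627883.
Therefore gamma(0) = 3.6279 (to 4 decimal places).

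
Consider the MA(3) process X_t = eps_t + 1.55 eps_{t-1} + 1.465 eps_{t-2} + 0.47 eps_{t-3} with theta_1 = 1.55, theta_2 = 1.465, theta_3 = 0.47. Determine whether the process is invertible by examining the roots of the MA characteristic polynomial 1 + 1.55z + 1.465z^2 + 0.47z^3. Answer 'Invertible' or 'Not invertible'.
\text{Invertible}

The MA(q) characteristic polynomial is P(z) = 1 + 1.55z + 1.465z^2 + 0.47z^3.
Invertibility requires all roots to lie outside the unit circle, i.e. |z| > 1 for every root.
Degree 3: look for a simple real root z0 first, then factor out (1 - z/z0) and solve the remaining quadratic.
Testing z0 = -2: P(-2) = 1 + (1.55)(-2) + (1.465)(-2)^2 + (0.47)(-2)^3
  = 1 + (-3.1) + (5.86) + (-3.76) = 0.  So z_0 = -2 is a root, |z_0| = 2.
Divide out the factor (1 + 0.5 z) = (1 - z/z0) (since 1/z0 = -0.5):
  P(z) = (1 + 0.5 z)(1 + (1.05) z + (0.94) z^2)
  [check: z-coef 1.05 - (-0.5) = 1.55; z^2-coef 0.94 - (-0.5)(1.05) = 1.465; z^3-coef -(-0.5)(0.94) = 0.47.]
Remaining roots from the quadratic factor 1 + (1.05) z + (0.94) z^2:
  Set 1 + (1.05) z + (0.94) z^2 = 0, i.e. a z^2 + b z + c = 0 with a = 0.94, b = 1.05, c = 1.
  Discriminant D = b^2 - 4ac = (1.05)^2 - 4*(0.94)*1 = 1.1025 - (3.76) = -2.6575.
  D < 0, so the roots are the complex-conjugate pair z = (-b +/- i sqrt(-D)) / (2a) = -0.5585 +/- 0.8671i.
  For a conjugate pair |z|^2 = z * conj(z) = (product of roots) = c/a = 1/(0.94) = 1.06383, so |z| = sqrt(1.06383) = 1.0314 for both roots.
Moduli of all roots: 2.0000, 1.0314, 1.0314.
All moduli strictly greater than 1? Yes.
Verdict: Invertible.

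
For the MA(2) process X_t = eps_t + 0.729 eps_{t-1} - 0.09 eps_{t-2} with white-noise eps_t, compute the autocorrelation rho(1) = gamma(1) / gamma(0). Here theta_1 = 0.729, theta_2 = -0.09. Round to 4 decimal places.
\rho(1) = 0.4309

For an MA(q) process with theta_0 = 1, the autocovariance is
  gamma(k) = sigma^2 * sum_{i=0..q-k} theta_i * theta_{i+k},
and rho(k) = gamma(k) / gamma(0). Sigma^2 cancels.
  numerator   = (1)*(0.729) + (0.729)*(-0.09) = 0.66339.
  denominator = (1)^2 + (0.729)^2 + (-0.09)^2 = 1.539541.
  rho(1) = 0.66339 / 1.539541 = 0.4309.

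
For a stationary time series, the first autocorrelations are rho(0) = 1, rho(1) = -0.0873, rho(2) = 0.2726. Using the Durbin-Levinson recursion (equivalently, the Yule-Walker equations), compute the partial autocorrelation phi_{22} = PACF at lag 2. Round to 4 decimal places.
\phi_{22} = 0.2670

The PACF at lag k is phi_{kk}, the last component of the solution
to the Yule-Walker system G_k phi = r_k where
  (G_k)_{ij} = rho(|i - j|), (r_k)_i = rho(i), i,j = 1..k.
Equivalently, Durbin-Levinson gives phi_{kk} iteratively:
  phi_{11} = rho(1)
  phi_{kk} = [rho(k) - sum_{j=1..k-1} phi_{k-1,j} rho(k-j)]
            / [1 - sum_{j=1..k-1} phi_{k-1,j} rho(j)],
  phi_{k,j} = phi_{k-1,j} - phi_{kk} phi_{k-1,k-j},  j = 1..k-1.
Step k = 1:
  phi_11 = rho(1) = -0.0873.
Step k = 2:
  phi_22 = [rho(2) - phi_11 rho(1)] / [1 - phi_11 rho(1)] = [0.2726 - (-0.0873)(-0.0873)] / [1 - (-0.0873)(-0.0873)]
         = 0.26497871 / 0.99237871 = 0.267.
Therefore phi_{22} = 0.2670.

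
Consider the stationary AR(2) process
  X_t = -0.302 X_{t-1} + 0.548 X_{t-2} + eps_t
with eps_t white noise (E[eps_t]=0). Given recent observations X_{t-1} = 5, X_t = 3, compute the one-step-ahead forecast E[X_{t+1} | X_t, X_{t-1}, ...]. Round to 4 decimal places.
E[X_{t+1} \mid \mathcal F_t] = 1.8340

For an AR(p) model X_t = c + sum_i phi_i X_{t-i} + eps_t, the
one-step-ahead conditional mean is
  E[X_{t+1} | X_t, ...] = c + sum_i phi_i X_{t+1-i}.
Substitute known values:
  E[X_{t+1} | ...] = (-0.302) * (3) + (0.548) * (5)
                   = 1.8340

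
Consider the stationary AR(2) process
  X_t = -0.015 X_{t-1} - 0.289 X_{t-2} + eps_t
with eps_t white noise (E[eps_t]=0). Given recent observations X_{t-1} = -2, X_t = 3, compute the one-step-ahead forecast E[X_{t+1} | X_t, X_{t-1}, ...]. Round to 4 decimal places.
E[X_{t+1} \mid \mathcal F_t] = 0.5330

For an AR(p) model X_t = c + sum_i phi_i X_{t-i} + eps_t, the
one-step-ahead conditional mean is
  E[X_{t+1} | X_t, ...] = c + sum_i phi_i X_{t+1-i}.
Substitute known values:
  E[X_{t+1} | ...] = (-0.015) * (3) + (-0.289) * (-2)
                   = 0.5330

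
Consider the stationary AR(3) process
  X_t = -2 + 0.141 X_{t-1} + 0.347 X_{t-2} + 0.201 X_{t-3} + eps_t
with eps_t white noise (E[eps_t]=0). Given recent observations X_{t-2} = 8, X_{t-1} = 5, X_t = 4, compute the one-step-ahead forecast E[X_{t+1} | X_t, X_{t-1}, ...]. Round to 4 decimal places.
E[X_{t+1} \mid \mathcal F_t] = 1.9070

For an AR(p) model X_t = c + sum_i phi_i X_{t-i} + eps_t, the
one-step-ahead conditional mean is
  E[X_{t+1} | X_t, ...] = c + sum_i phi_i X_{t+1-i}.
Substitute known values:
  E[X_{t+1} | ...] = -2 + (0.141) * (4) + (0.347) * (5) + (0.201) * (8)
                   = 1.9070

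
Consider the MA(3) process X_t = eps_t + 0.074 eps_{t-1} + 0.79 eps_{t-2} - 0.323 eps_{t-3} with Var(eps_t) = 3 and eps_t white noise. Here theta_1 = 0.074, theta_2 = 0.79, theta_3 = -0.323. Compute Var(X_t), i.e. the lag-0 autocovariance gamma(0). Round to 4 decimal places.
\gamma(0) = 5.2017

For an MA(q) process X_t = eps_t + sum_i theta_i eps_{t-i} with
Var(eps_t) = sigma^2, the variance is
  gamma(0) = sigma^2 * (1 + sum_i theta_i^2).
  sum_i theta_i^2 = (0.074)^2 + (0.79)^2 + (-0.323)^2 = 0.005476 + 0.6241 + 0.104329 = 0.733905.
  gamma(0) = 3 * (1 + 0.733905) = 3 * 1.733905 = 5.201715, which rounds to 5.2017.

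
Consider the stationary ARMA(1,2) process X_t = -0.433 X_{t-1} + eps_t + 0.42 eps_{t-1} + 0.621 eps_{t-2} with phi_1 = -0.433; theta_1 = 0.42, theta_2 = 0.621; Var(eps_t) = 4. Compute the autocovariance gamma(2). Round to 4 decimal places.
\gamma(2) = 2.8831

Multiply the model equation by X_{t-k} and take expectations. With theta_0 = psi_0 = 1 and psi_j the MA(infinity) weights, this gives
  gamma(k) - sum_i phi_i gamma(k-i) = c_k,
  c_k = sigma^2 * sum_{j=k..q} theta_j psi_{j-k}   (c_k = 0 for k > q),
using gamma(-m) = gamma(m).
psi-weights needed (psi_j = theta_j + sum_i phi_i psi_{j-i}):
  psi_1 = theta_1 + phi_1 = 0.42 + (-0.433) = -0.013
  psi_2 = theta_2 + phi_1 psi_1 = 0.621 + (-0.433)(-0.013) = 0.626629
Right-hand sides:
  c_0 = sigma^2 (1 + theta_1 psi_1 + theta_2 psi_2) = 4 * (1 + (0.42)(-0.013) + (0.621)(0.626629)) = 4 * 1.383677 = 5.534706
  c_1 = sigma^2 (theta_1 + theta_2 psi_1) = 4 * (0.42 + (0.621)(-0.013)) = 1.647708
  c_2 = sigma^2 theta_2 = 4 * (0.621) = 2.484
Equations for k = 0 and k = 1 (AR order 1):
  gamma(0) = phi_1 gamma(1) + c_0
  gamma(1) = phi_1 gamma(0) + c_1
Substituting the second into the first: gamma(0) (1 - phi_1^2) = c_0 + phi_1 c_1, so
  gamma(0) = (c_0 + phi_1 c_1) / (1 - phi_1^2) = (5.534706 + (-0.433)(1.647708)) / (1 - (-0.433)^2) = 4.821249 / 0.812511 = 5.933764.
  gamma(1) = phi_1 gamma(0) + c_1 = (-0.433)(5.933764) + (1.647708) = -0.921612.
For k = 2: gamma(2) = phi_1 gamma(1) + c_2
  = (-0.433)(-0.921612) + (2.484) = 2.883058.
Therefore gamma(2) = 2.8831 (to 4 decimal places).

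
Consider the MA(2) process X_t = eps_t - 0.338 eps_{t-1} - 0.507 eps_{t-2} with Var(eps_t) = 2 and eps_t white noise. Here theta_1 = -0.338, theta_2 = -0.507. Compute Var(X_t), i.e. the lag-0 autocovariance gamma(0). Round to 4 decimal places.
\gamma(0) = 2.7426

For an MA(q) process X_t = eps_t + sum_i theta_i eps_{t-i} with
Var(eps_t) = sigma^2, the variance is
  gamma(0) = sigma^2 * (1 + sum_i theta_i^2).
  sum_i theta_i^2 = (-0.338)^2 + (-0.507)^2 = 0.114244 + 0.257049 = 0.371293.
  gamma(0) = 2 * (1 + 0.371293) = 2 * 1.371293 = 2.742586, which rounds to 2.7426.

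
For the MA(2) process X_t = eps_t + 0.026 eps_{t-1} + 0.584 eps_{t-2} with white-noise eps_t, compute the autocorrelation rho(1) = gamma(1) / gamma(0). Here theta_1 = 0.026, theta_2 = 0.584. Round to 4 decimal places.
\rho(1) = 0.0307

For an MA(q) process with theta_0 = 1, the autocovariance is
  gamma(k) = sigma^2 * sum_{i=0..q-k} theta_i * theta_{i+k},
and rho(k) = gamma(k) / gamma(0). Sigma^2 cancels.
  numerator   = (1)*(0.026) + (0.026)*(0.584) = 0.041184.
  denominator = (1)^2 + (0.026)^2 + (0.584)^2 = 1.341732.
  rho(1) = 0.041184 / 1.341732 = 0.0307.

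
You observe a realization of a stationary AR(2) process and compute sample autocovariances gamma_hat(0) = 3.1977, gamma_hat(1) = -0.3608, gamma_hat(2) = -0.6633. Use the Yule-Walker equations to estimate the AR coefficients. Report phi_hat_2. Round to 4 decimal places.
\hat\phi_{2} = -0.2230

The Yule-Walker equations for an AR(p) process read, in matrix form,
  Gamma_p phi = r_p,   with   (Gamma_p)_{ij} = gamma(|i - j|),
                       (r_p)_i = gamma(i),   i,j = 1..p.
Substitute the sample gammas (Toeplitz matrix and right-hand side of size 2):
  Gamma_p = [[3.1977, -0.3608], [-0.3608, 3.1977]]
  r_p     = [-0.3608, -0.6633]
Written out:
  3.1977 phi_1 - 0.3608 phi_2 = -0.3608
  -0.3608 phi_1 + 3.1977 phi_2 = -0.6633
Solve by Cramer's rule:
  det = gamma(0)^2 - gamma(1)^2 = (3.1977)^2 - (-0.3608)^2 = 10.22528529 - 0.13017664 = 10.09510865
  phi_hat_1 = [gamma(1) gamma(0) - gamma(1) gamma(2)] / det = [(-0.3608)(3.1977) - (-0.3608)(-0.6633)] / 10.09510865 = -1.3930488 / 10.09510865 = -0.138
  phi_hat_2 = [gamma(0) gamma(2) - gamma(1)^2] / det = [(3.1977)(-0.6633) - (-0.3608)^2] / 10.09510865 = -2.25121105 / 10.09510865 = -0.223
So phi_hat = [-0.1380, -0.2230].
Therefore phi_hat_2 = -0.2230.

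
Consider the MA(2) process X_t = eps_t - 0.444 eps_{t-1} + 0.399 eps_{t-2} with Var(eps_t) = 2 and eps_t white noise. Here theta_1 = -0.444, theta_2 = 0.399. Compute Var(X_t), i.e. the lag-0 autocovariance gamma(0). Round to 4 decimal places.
\gamma(0) = 2.7127

For an MA(q) process X_t = eps_t + sum_i theta_i eps_{t-i} with
Var(eps_t) = sigma^2, the variance is
  gamma(0) = sigma^2 * (1 + sum_i theta_i^2).
  sum_i theta_i^2 = (-0.444)^2 + (0.399)^2 = 0.197136 + 0.159201 = 0.356337.
  gamma(0) = 2 * (1 + 0.356337) = 2 * 1.356337 = 2.712674, which rounds to 2.7127.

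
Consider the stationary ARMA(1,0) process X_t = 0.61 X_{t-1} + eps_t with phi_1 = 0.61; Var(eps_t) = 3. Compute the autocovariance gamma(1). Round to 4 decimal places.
\gamma(1) = 2.9145

Multiply the model equation by X_{t-k} and take expectations. With theta_0 = psi_0 = 1 and psi_j the MA(infinity) weights, this gives
  gamma(k) - sum_i phi_i gamma(k-i) = c_k,
  c_k = sigma^2 * sum_{j=k..q} theta_j psi_{j-k}   (c_k = 0 for k > q),
using gamma(-m) = gamma(m).
Pure AR (q = 0): c_0 = sigma^2 = 3, c_k = 0 for k >= 1.
Equations for k = 0 and k = 1 (AR order 1):
  gamma(0) = phi_1 gamma(1) + c_0
  gamma(1) = phi_1 gamma(0) + c_1
Substituting the second into the first: gamma(0) (1 - phi_1^2) = c_0 + phi_1 c_1, so
  gamma(0) = c_0 / (1 - phi_1^2) = 3 / (1 - (0.61)^2) = 3 / 0.6279 = 4.777831.
  gamma(1) = phi_1 gamma(0) = (0.61)(4.777831) = 2.914477.
Therefore gamma(1) = 2.9145 (to 4 decimal places).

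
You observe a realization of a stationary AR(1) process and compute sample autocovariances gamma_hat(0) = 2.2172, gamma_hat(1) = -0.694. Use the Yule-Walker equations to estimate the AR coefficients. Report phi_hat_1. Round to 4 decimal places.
\hat\phi_{1} = -0.3130

The Yule-Walker equations for an AR(p) process read, in matrix form,
  Gamma_p phi = r_p,   with   (Gamma_p)_{ij} = gamma(|i - j|),
                       (r_p)_i = gamma(i),   i,j = 1..p.
Substitute the sample gammas (Toeplitz matrix and right-hand side of size 1):
  Gamma_p = [[2.2172]]
  r_p     = [-0.694]
With p = 1 this is the single equation gamma(0) phi_1 = gamma(1):
  phi_hat_1 = gamma(1) / gamma(0) = -0.694 / 2.2172 = -0.3130.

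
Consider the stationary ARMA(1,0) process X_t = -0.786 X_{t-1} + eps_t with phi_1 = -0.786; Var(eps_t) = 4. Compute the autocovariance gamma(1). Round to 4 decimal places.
\gamma(1) = -8.2260

Multiply the model equation by X_{t-k} and take expectations. With theta_0 = psi_0 = 1 and psi_j the MA(infinity) weights, this gives
  gamma(k) - sum_i phi_i gamma(k-i) = c_k,
  c_k = sigma^2 * sum_{j=k..q} theta_j psi_{j-k}   (c_k = 0 for k > q),
using gamma(-m) = gamma(m).
Pure AR (q = 0): c_0 = sigma^2 = 4, c_k = 0 for k >= 1.
Equations for k = 0 and k = 1 (AR order 1):
  gamma(0) = phi_1 gamma(1) + c_0
  gamma(1) = phi_1 gamma(0) + c_1
Substituting the second into the first: gamma(0) (1 - phi_1^2) = c_0 + phi_1 c_1, so
  gamma(0) = c_0 / (1 - phi_1^2) = 4 / (1 - (-0.786)^2) = 4 / 0.382204 = 10.465615.
  gamma(1) = phi_1 gamma(0) = (-0.786)(10.465615) = -8.225974.
Therefore gamma(1) = -8.2260 (to 4 decimal places).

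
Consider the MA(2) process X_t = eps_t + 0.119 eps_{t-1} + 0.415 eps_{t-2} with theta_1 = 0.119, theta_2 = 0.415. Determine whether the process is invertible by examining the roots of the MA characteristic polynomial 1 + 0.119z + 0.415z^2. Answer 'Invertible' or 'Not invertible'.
\text{Invertible}

The MA(q) characteristic polynomial is P(z) = 1 + 0.119z + 0.415z^2.
Invertibility requires all roots to lie outside the unit circle, i.e. |z| > 1 for every root.
Set 1 + (0.119) z + (0.415) z^2 = 0, i.e. a z^2 + b z + c = 0 with a = 0.415, b = 0.119, c = 1.
Discriminant D = b^2 - 4ac = (0.119)^2 - 4*(0.415)*1 = 0.014161 - (1.66) = -1.645839.
D < 0, so the roots are the complex-conjugate pair z = (-b +/- i sqrt(-D)) / (2a) = -0.1434 +/- 1.5457i.
For a conjugate pair |z|^2 = z * conj(z) = (product of roots) = c/a = 1/(0.415) = 2.409639, so |z| = sqrt(2.409639) = 1.5523 for both roots.
Moduli of all roots: 1.5523, 1.5523.
All moduli strictly greater than 1? Yes.
Verdict: Invertible.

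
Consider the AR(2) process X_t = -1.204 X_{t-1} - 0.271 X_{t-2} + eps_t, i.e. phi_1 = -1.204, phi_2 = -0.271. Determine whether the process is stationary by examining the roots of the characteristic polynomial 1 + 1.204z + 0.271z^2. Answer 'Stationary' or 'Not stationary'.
\text{Stationary}

The AR(p) characteristic polynomial is P(z) = 1 + 1.204z + 0.271z^2.
Stationarity requires all roots to lie outside the unit circle, i.e. |z| > 1 for every root.
Set 1 + (1.204) z + (0.271) z^2 = 0, i.e. a z^2 + b z + c = 0 with a = 0.271, b = 1.204, c = 1.
Discriminant D = b^2 - 4ac = (1.204)^2 - 4*(0.271)*1 = 1.449616 - (1.084) = 0.365616.
D >= 0, so the roots are real: z = (-b +/- sqrt(D)) / (2a) = (-1.204 +/- 0.604662) / (0.542).
  z_1 = (-1.204 + 0.604662) / (0.542) = -1.1058,   |z_1| = 1.1058.
  z_2 = (-1.204 - 0.604662) / (0.542) = -3.337,   |z_2| = 3.337.
Moduli of all roots: 1.1058, 3.3370.
All moduli strictly greater than 1? Yes.
Verdict: Stationary.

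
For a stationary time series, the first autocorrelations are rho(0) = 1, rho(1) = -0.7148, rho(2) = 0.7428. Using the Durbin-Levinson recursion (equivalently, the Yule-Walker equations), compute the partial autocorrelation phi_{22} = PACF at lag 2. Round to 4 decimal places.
\phi_{22} = 0.4741

The PACF at lag k is phi_{kk}, the last component of the solution
to the Yule-Walker system G_k phi = r_k where
  (G_k)_{ij} = rho(|i - j|), (r_k)_i = rho(i), i,j = 1..k.
Equivalently, Durbin-Levinson gives phi_{kk} iteratively:
  phi_{11} = rho(1)
  phi_{kk} = [rho(k) - sum_{j=1..k-1} phi_{k-1,j} rho(k-j)]
            / [1 - sum_{j=1..k-1} phi_{k-1,j} rho(j)],
  phi_{k,j} = phi_{k-1,j} - phi_{kk} phi_{k-1,k-j},  j = 1..k-1.
Step k = 1:
  phi_11 = rho(1) = -0.7148.
Step k = 2:
  phi_22 = [rho(2) - phi_11 rho(1)] / [1 - phi_11 rho(1)] = [0.7428 - (-0.7148)(-0.7148)] / [1 - (-0.7148)(-0.7148)]
         = 0.23186096 / 0.48906096 = 0.4741.
Therefore phi_{22} = 0.4741.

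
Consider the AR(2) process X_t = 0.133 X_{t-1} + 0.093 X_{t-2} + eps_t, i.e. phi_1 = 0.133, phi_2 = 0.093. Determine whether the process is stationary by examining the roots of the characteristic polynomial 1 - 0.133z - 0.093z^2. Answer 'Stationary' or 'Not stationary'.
\text{Stationary}

The AR(p) characteristic polynomial is P(z) = 1 - 0.133z - 0.093z^2.
Stationarity requires all roots to lie outside the unit circle, i.e. |z| > 1 for every root.
Set 1 + (-0.133) z + (-0.093) z^2 = 0, i.e. a z^2 + b z + c = 0 with a = -0.093, b = -0.133, c = 1.
Discriminant D = b^2 - 4ac = (-0.133)^2 - 4*(-0.093)*1 = 0.017689 - (-0.372) = 0.389689.
D >= 0, so the roots are real: z = (-b +/- sqrt(D)) / (2a) = (0.133 +/- 0.624251) / (-0.186).
  z_1 = (0.133 + 0.624251) / (-0.186) = -4.0712,   |z_1| = 4.0712.
  z_2 = (0.133 - 0.624251) / (-0.186) = 2.6411,   |z_2| = 2.6411.
Moduli of all roots: 4.0712, 2.6411.
All moduli strictly greater than 1? Yes.
Verdict: Stationary.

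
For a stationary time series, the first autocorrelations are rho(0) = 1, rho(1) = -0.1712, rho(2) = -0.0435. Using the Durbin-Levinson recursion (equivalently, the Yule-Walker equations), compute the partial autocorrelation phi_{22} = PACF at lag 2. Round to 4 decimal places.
\phi_{22} = -0.0750

The PACF at lag k is phi_{kk}, the last component of the solution
to the Yule-Walker system G_k phi = r_k where
  (G_k)_{ij} = rho(|i - j|), (r_k)_i = rho(i), i,j = 1..k.
Equivalently, Durbin-Levinson gives phi_{kk} iteratively:
  phi_{11} = rho(1)
  phi_{kk} = [rho(k) - sum_{j=1..k-1} phi_{k-1,j} rho(k-j)]
            / [1 - sum_{j=1..k-1} phi_{k-1,j} rho(j)],
  phi_{k,j} = phi_{k-1,j} - phi_{kk} phi_{k-1,k-j},  j = 1..k-1.
Step k = 1:
  phi_11 = rho(1) = -0.1712.
Step k = 2:
  phi_22 = [rho(2) - phi_11 rho(1)] / [1 - phi_11 rho(1)] = [-0.0435 - (-0.1712)(-0.1712)] / [1 - (-0.1712)(-0.1712)]
         = -0.07280944 / 0.97069056 = -0.075.
Therefore phi_{22} = -0.0750.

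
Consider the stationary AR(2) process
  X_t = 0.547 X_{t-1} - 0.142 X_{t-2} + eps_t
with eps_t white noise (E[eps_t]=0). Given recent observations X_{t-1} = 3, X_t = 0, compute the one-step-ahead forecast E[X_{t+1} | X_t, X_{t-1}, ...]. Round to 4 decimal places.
E[X_{t+1} \mid \mathcal F_t] = -0.4260

For an AR(p) model X_t = c + sum_i phi_i X_{t-i} + eps_t, the
one-step-ahead conditional mean is
  E[X_{t+1} | X_t, ...] = c + sum_i phi_i X_{t+1-i}.
Substitute known values:
  E[X_{t+1} | ...] = (0.547) * (0) + (-0.142) * (3)
                   = -0.4260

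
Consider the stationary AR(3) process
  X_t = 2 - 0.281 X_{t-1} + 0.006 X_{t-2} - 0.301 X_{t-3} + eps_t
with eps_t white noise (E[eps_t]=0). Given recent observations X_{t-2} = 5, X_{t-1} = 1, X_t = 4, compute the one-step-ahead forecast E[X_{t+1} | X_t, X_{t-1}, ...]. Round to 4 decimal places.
E[X_{t+1} \mid \mathcal F_t] = -0.6230

For an AR(p) model X_t = c + sum_i phi_i X_{t-i} + eps_t, the
one-step-ahead conditional mean is
  E[X_{t+1} | X_t, ...] = c + sum_i phi_i X_{t+1-i}.
Substitute known values:
  E[X_{t+1} | ...] = 2 + (-0.281) * (4) + (0.006) * (1) + (-0.301) * (5)
                   = -0.6230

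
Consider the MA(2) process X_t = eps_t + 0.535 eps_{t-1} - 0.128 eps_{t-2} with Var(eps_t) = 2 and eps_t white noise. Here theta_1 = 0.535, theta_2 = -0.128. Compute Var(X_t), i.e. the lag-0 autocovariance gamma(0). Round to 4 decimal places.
\gamma(0) = 2.6052

For an MA(q) process X_t = eps_t + sum_i theta_i eps_{t-i} with
Var(eps_t) = sigma^2, the variance is
  gamma(0) = sigma^2 * (1 + sum_i theta_i^2).
  sum_i theta_i^2 = (0.535)^2 + (-0.128)^2 = 0.286225 + 0.016384 = 0.302609.
  gamma(0) = 2 * (1 + 0.302609) = 2 * 1.302609 = 2.605218, which rounds to 2.6052.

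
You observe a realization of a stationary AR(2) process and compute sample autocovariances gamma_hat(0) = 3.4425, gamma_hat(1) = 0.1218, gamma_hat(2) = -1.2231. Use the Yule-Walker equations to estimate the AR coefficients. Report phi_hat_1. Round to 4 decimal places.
\hat\phi_{1} = 0.0480

The Yule-Walker equations for an AR(p) process read, in matrix form,
  Gamma_p phi = r_p,   with   (Gamma_p)_{ij} = gamma(|i - j|),
                       (r_p)_i = gamma(i),   i,j = 1..p.
Substitute the sample gammas (Toeplitz matrix and right-hand side of size 2):
  Gamma_p = [[3.4425, 0.1218], [0.1218, 3.4425]]
  r_p     = [0.1218, -1.2231]
Written out:
  3.4425 phi_1 + 0.1218 phi_2 = 0.1218
  0.1218 phi_1 + 3.4425 phi_2 = -1.2231
Solve by Cramer's rule:
  det = gamma(0)^2 - gamma(1)^2 = (3.4425)^2 - (0.1218)^2 = 11.85080625 - 0.01483524 = 11.83597101
  phi_hat_1 = [gamma(1) gamma(0) - gamma(1) gamma(2)] / det = [(0.1218)(3.4425) - (0.1218)(-1.2231)] / 11.83597101 = 0.56827008 / 11.83597101 = 0.048
  phi_hat_2 = [gamma(0) gamma(2) - gamma(1)^2] / det = [(3.4425)(-1.2231) - (0.1218)^2] / 11.83597101 = -4.22535699 / 11.83597101 = -0.357
So phi_hat = [0.0480, -0.3570].
Therefore phi_hat_1 = 0.0480.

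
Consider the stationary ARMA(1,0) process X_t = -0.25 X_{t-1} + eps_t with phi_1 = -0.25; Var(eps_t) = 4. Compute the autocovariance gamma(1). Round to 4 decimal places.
\gamma(1) = -1.0667

Multiply the model equation by X_{t-k} and take expectations. With theta_0 = psi_0 = 1 and psi_j the MA(infinity) weights, this gives
  gamma(k) - sum_i phi_i gamma(k-i) = c_k,
  c_k = sigma^2 * sum_{j=k..q} theta_j psi_{j-k}   (c_k = 0 for k > q),
using gamma(-m) = gamma(m).
Pure AR (q = 0): c_0 = sigma^2 = 4, c_k = 0 for k >= 1.
Equations for k = 0 and k = 1 (AR order 1):
  gamma(0) = phi_1 gamma(1) + c_0
  gamma(1) = phi_1 gamma(0) + c_1
Substituting the second into the first: gamma(0) (1 - phi_1^2) = c_0 + phi_1 c_1, so
  gamma(0) = c_0 / (1 - phi_1^2) = 4 / (1 - (-0.25)^2) = 4 / 0.9375 = 4.266667.
  gamma(1) = phi_1 gamma(0) = (-0.25)(4.266667) = -1.066667.
Therefore gamma(1) = -1.0667 (to 4 decimal places).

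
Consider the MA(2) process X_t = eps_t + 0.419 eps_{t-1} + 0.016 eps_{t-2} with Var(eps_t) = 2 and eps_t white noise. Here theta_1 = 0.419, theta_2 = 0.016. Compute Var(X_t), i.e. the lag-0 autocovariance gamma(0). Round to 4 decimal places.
\gamma(0) = 2.3516

For an MA(q) process X_t = eps_t + sum_i theta_i eps_{t-i} with
Var(eps_t) = sigma^2, the variance is
  gamma(0) = sigma^2 * (1 + sum_i theta_i^2).
  sum_i theta_i^2 = (0.419)^2 + (0.016)^2 = 0.175561 + 0.000256 = 0.175817.
  gamma(0) = 2 * (1 + 0.175817) = 2 * 1.175817 = 2.351634, which rounds to 2.3516.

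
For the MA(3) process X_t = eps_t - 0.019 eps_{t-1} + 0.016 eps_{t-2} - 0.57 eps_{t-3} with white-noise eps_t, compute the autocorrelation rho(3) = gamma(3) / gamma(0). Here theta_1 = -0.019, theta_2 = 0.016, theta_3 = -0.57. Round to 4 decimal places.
\rho(3) = -0.4300

For an MA(q) process with theta_0 = 1, the autocovariance is
  gamma(k) = sigma^2 * sum_{i=0..q-k} theta_i * theta_{i+k},
and rho(k) = gamma(k) / gamma(0). Sigma^2 cancels.
  numerator   = (1)*(-0.57) = -0.57.
  denominator = (1)^2 + (-0.019)^2 + (0.016)^2 + (-0.57)^2 = 1.325517.
  rho(3) = -0.57 / 1.325517 = -0.4300.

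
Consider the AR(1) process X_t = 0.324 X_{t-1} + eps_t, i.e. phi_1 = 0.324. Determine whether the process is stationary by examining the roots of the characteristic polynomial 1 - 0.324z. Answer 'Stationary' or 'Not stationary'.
\text{Stationary}

The AR(p) characteristic polynomial is P(z) = 1 - 0.324z.
Stationarity requires all roots to lie outside the unit circle, i.e. |z| > 1 for every root.
This is linear in z: 1 + (-0.324) z = 0  =>  z = -1/(-0.324) = 3.08642,  |z| = 3.08642.
Moduli of all roots: 3.0864.
All moduli strictly greater than 1? Yes.
Verdict: Stationary.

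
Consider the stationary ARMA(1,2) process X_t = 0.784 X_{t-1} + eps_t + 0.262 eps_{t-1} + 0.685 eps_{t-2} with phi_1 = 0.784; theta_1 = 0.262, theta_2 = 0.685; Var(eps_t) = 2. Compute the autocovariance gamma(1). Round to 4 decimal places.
\gamma(1) = 14.4580

Multiply the model equation by X_{t-k} and take expectations. With theta_0 = psi_0 = 1 and psi_j the MA(infinity) weights, this gives
  gamma(k) - sum_i phi_i gamma(k-i) = c_k,
  c_k = sigma^2 * sum_{j=k..q} theta_j psi_{j-k}   (c_k = 0 for k > q),
using gamma(-m) = gamma(m).
psi-weights needed (psi_j = theta_j + sum_i phi_i psi_{j-i}):
  psi_1 = theta_1 + phi_1 = 0.262 + (0.784) = 1.046
  psi_2 = theta_2 + phi_1 psi_1 = 0.685 + (0.784)(1.046) = 1.505064
Right-hand sides:
  c_0 = sigma^2 (1 + theta_1 psi_1 + theta_2 psi_2) = 2 * (1 + (0.262)(1.046) + (0.685)(1.505064)) = 2 * 2.305021 = 4.610042
  c_1 = sigma^2 (theta_1 + theta_2 psi_1) = 2 * (0.262 + (0.685)(1.046)) = 1.95702
  c_2 = sigma^2 theta_2 = 2 * (0.685) = 1.37
Equations for k = 0 and k = 1 (AR order 1):
  gamma(0) = phi_1 gamma(1) + c_0
  gamma(1) = phi_1 gamma(0) + c_1
Substituting the second into the first: gamma(0) (1 - phi_1^2) = c_0 + phi_1 c_1, so
  gamma(0) = (c_0 + phi_1 c_1) / (1 - phi_1^2) = (4.610042 + (0.784)(1.95702)) / (1 - (0.784)^2) = 6.144345 / 0.385344 = 15.945092.
  gamma(1) = phi_1 gamma(0) + c_1 = (0.784)(15.945092) + (1.95702) = 14.457972.
Therefore gamma(1) = 14.4580 (to 4 decimal places).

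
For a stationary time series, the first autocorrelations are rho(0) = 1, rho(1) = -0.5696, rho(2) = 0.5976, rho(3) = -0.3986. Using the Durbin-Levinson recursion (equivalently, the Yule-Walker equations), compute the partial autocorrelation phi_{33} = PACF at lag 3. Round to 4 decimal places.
\phi_{33} = 0.0610

The PACF at lag k is phi_{kk}, the last component of the solution
to the Yule-Walker system G_k phi = r_k where
  (G_k)_{ij} = rho(|i - j|), (r_k)_i = rho(i), i,j = 1..k.
Equivalently, Durbin-Levinson gives phi_{kk} iteratively:
  phi_{11} = rho(1)
  phi_{kk} = [rho(k) - sum_{j=1..k-1} phi_{k-1,j} rho(k-j)]
            / [1 - sum_{j=1..k-1} phi_{k-1,j} rho(j)],
  phi_{k,j} = phi_{k-1,j} - phi_{kk} phi_{k-1,k-j},  j = 1..k-1.
Step k = 1:
  phi_11 = rho(1) = -0.5696.
Step k = 2:
  phi_22 = [rho(2) - phi_11 rho(1)] / [1 - phi_11 rho(1)] = [0.5976 - (-0.5696)(-0.5696)] / [1 - (-0.5696)(-0.5696)]
         = 0.27315584 / 0.67555584 = 0.404342.
  Update: phi_21 = phi_11 - phi_22 phi_11 = -0.5696 - (0.404342)(-0.5696) = -0.339287.
Step k = 3:
  phi_33 = [rho(3) - phi_21 rho(2) - phi_22 rho(1)] / [1 - phi_21 rho(1) - phi_22 rho(2)]
    numerator   = -0.3986 - (-0.339287)(0.5976) - (0.404342)(-0.5696) = 0.03447107
    denominator = 1 - (-0.339287)(-0.5696) - (0.404342)(0.5976) = 0.56510736
  phi_33 = 0.03447107 / 0.56510736 = 0.061.
Therefore phi_{33} = 0.0610.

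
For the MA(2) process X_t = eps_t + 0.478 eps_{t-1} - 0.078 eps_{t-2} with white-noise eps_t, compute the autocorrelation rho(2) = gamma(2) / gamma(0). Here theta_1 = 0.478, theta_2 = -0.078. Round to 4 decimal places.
\rho(2) = -0.0632

For an MA(q) process with theta_0 = 1, the autocovariance is
  gamma(k) = sigma^2 * sum_{i=0..q-k} theta_i * theta_{i+k},
and rho(k) = gamma(k) / gamma(0). Sigma^2 cancels.
  numerator   = (1)*(-0.078) = -0.078.
  denominator = (1)^2 + (0.478)^2 + (-0.078)^2 = 1.234568.
  rho(2) = -0.078 / 1.234568 = -0.0632.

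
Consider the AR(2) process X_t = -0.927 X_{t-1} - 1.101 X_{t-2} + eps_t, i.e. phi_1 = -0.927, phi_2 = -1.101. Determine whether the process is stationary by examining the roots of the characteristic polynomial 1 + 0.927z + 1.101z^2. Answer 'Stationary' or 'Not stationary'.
\text{Not stationary}

The AR(p) characteristic polynomial is P(z) = 1 + 0.927z + 1.101z^2.
Stationarity requires all roots to lie outside the unit circle, i.e. |z| > 1 for every root.
Set 1 + (0.927) z + (1.101) z^2 = 0, i.e. a z^2 + b z + c = 0 with a = 1.101, b = 0.927, c = 1.
Discriminant D = b^2 - 4ac = (0.927)^2 - 4*(1.101)*1 = 0.859329 - (4.404) = -3.544671.
D < 0, so the roots are the complex-conjugate pair z = (-b +/- i sqrt(-D)) / (2a) = -0.421 +/- 0.855i.
For a conjugate pair |z|^2 = z * conj(z) = (product of roots) = c/a = 1/(1.101) = 0.908265, so |z| = sqrt(0.908265) = 0.953 for both roots.
Moduli of all roots: 0.9530, 0.9530.
All moduli strictly greater than 1? No.
Verdict: Not stationary.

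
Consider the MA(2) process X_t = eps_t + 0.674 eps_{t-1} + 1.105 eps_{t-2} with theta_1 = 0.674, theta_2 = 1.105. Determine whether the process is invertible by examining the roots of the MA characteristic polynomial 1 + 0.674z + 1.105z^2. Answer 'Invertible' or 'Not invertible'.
\text{Not invertible}

The MA(q) characteristic polynomial is P(z) = 1 + 0.674z + 1.105z^2.
Invertibility requires all roots to lie outside the unit circle, i.e. |z| > 1 for every root.
Set 1 + (0.674) z + (1.105) z^2 = 0, i.e. a z^2 + b z + c = 0 with a = 1.105, b = 0.674, c = 1.
Discriminant D = b^2 - 4ac = (0.674)^2 - 4*(1.105)*1 = 0.454276 - (4.42) = -3.965724.
D < 0, so the roots are the complex-conjugate pair z = (-b +/- i sqrt(-D)) / (2a) = -0.305 +/- 0.9011i.
For a conjugate pair |z|^2 = z * conj(z) = (product of roots) = c/a = 1/(1.105) = 0.904977, so |z| = sqrt(0.904977) = 0.9513 for both roots.
Moduli of all roots: 0.9513, 0.9513.
All moduli strictly greater than 1? No.
Verdict: Not invertible.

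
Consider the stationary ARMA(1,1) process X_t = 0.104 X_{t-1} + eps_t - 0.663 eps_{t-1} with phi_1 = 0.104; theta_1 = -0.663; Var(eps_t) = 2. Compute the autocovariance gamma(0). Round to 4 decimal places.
\gamma(0) = 2.6318

Multiply the model equation by X_{t-k} and take expectations. With theta_0 = psi_0 = 1 and psi_j the MA(infinity) weights, this gives
  gamma(k) - sum_i phi_i gamma(k-i) = c_k,
  c_k = sigma^2 * sum_{j=k..q} theta_j psi_{j-k}   (c_k = 0 for k > q),
using gamma(-m) = gamma(m).
psi-weights needed (psi_j = theta_j + sum_i phi_i psi_{j-i}):
  psi_1 = theta_1 + phi_1 = -0.663 + (0.104) = -0.559
Right-hand sides:
  c_0 = sigma^2 (1 + theta_1 psi_1) = 2 * (1 + (-0.663)(-0.559)) = 2 * 1.370617 = 2.741234
  c_1 = sigma^2 theta_1 = 2 * (-0.663) = -1.326
  c_2 = 0
Equations for k = 0 and k = 1 (AR order 1):
  gamma(0) = phi_1 gamma(1) + c_0
  gamma(1) = phi_1 gamma(0) + c_1
Substituting the second into the first: gamma(0) (1 - phi_1^2) = c_0 + phi_1 c_1, so
  gamma(0) = (c_0 + phi_1 c_1) / (1 - phi_1^2) = (2.741234 + (0.104)(-1.326)) / (1 - (0.104)^2) = 2.60333 / 0.989184 = 2.631796.
Therefore gamma(0) = 2.6318 (to 4 decimal places).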